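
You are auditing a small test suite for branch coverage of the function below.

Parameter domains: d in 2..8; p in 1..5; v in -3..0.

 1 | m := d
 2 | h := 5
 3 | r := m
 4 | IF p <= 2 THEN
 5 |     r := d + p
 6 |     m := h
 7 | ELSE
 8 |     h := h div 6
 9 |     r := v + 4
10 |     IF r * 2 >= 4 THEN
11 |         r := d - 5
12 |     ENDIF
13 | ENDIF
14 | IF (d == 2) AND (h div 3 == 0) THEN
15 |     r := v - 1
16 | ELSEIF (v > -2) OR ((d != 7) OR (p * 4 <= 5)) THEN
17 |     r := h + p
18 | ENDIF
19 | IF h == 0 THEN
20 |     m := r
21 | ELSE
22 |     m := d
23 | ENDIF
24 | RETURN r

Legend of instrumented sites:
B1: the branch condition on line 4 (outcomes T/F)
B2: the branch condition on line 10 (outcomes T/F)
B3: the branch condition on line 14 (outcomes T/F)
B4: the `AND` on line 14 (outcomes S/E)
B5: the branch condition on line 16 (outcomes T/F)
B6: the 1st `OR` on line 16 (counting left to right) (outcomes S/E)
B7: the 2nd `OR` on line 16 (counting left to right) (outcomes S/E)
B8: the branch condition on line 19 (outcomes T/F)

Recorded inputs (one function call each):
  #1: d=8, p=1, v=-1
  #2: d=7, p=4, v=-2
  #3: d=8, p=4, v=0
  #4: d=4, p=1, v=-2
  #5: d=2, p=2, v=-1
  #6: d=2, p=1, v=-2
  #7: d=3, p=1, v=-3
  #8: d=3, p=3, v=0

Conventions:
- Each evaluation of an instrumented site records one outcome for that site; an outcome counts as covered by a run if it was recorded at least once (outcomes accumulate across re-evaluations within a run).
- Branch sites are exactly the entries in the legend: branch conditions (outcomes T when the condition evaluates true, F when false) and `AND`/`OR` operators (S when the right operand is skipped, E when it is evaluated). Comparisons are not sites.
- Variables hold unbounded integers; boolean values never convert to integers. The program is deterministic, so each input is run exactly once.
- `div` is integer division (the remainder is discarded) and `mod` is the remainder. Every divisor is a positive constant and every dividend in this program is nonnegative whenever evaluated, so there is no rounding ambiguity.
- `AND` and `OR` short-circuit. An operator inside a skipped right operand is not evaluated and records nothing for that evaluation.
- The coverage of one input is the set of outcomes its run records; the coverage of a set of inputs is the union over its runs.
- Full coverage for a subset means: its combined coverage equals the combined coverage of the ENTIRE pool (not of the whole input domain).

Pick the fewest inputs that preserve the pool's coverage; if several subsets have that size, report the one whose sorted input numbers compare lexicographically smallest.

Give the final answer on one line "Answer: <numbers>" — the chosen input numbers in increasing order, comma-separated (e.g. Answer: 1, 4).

input #1, d=8, p=1, v=-1: outcomes B1=T, B3=F, B4=S, B5=T, B6=S, B8=F
input #2, d=7, p=4, v=-2: outcomes B1=F, B2=T, B3=F, B4=S, B5=F, B6=E, B7=E, B8=T
input #3, d=8, p=4, v=0: outcomes B1=F, B2=T, B3=F, B4=S, B5=T, B6=S, B8=T
input #4, d=4, p=1, v=-2: outcomes B1=T, B3=F, B4=S, B5=T, B6=E, B7=S, B8=F
input #5, d=2, p=2, v=-1: outcomes B1=T, B3=F, B4=E, B5=T, B6=S, B8=F
input #6, d=2, p=1, v=-2: outcomes B1=T, B3=F, B4=E, B5=T, B6=E, B7=S, B8=F
input #7, d=3, p=1, v=-3: outcomes B1=T, B3=F, B4=S, B5=T, B6=E, B7=S, B8=F
input #8, d=3, p=3, v=0: outcomes B1=F, B2=T, B3=F, B4=S, B5=T, B6=S, B8=T
together the pool reaches 14 outcomes: B1=T, B1=F, B2=T, B3=F, B4=S, B4=E, B5=T, B5=F, B6=S, B6=E, B7=S, B7=E, B8=T, B8=F
every size-1 subset falls short of the 14 outcomes (best: 8/14)
every size-2 subset falls short of the 14 outcomes (best: 13/14)
inputs {1, 2, 6} (size 3) cover everything; no size-3 subset with a lexicographically smaller index list covers all 14

Answer: 1, 2, 6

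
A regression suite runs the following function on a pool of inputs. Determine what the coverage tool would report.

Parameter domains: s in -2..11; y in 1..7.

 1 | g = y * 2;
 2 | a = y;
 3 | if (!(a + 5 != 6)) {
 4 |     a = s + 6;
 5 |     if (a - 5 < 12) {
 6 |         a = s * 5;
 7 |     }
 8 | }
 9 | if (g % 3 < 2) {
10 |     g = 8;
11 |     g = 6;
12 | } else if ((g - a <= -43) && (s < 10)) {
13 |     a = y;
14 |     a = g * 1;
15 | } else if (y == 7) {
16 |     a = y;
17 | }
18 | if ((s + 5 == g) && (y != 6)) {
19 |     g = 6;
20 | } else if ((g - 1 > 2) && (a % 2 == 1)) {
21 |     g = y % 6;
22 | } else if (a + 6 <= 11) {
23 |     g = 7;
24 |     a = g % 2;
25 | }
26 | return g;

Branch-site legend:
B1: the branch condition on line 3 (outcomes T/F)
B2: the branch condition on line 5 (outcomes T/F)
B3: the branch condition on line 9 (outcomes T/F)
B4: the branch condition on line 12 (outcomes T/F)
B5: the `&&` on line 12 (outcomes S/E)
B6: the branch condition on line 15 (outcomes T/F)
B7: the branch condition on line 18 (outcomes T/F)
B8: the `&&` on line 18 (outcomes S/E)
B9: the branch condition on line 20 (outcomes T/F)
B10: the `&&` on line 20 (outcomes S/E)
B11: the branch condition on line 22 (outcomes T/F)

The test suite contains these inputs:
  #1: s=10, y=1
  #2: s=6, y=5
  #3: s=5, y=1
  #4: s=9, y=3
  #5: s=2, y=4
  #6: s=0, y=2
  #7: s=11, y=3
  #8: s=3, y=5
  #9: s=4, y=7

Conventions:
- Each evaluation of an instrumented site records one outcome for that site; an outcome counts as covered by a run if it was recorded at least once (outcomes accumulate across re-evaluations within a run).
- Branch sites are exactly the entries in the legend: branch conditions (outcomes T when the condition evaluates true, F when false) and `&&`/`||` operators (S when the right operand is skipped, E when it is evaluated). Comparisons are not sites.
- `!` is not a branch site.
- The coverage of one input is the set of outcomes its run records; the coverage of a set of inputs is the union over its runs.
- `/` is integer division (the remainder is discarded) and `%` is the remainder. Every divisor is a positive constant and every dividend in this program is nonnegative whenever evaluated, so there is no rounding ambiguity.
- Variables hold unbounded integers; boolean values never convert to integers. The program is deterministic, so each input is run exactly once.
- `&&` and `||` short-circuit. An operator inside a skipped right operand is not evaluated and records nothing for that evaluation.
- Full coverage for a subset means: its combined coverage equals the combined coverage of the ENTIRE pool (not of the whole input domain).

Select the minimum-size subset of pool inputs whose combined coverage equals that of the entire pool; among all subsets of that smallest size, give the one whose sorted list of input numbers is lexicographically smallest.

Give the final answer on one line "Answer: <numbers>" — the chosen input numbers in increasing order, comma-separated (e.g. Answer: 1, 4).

input #1 (s=10, y=1): events B1->T, B2->T, B3->F, B5->E, B4->F, B6->F, B8->S, B7->F, B10->S, B9->F, B11->F; covers B1=T, B2=T, B3=F, B4=F, B5=E, B6=F, B7=F, B8=S, B9=F, B10=S, B11=F
input #2 (s=6, y=5): events B1->F, B3->T, B8->S, B7->F, B10->E, B9->T; covers B1=F, B3=T, B7=F, B8=S, B9=T, B10=E
input #3 (s=5, y=1): events B1->T, B2->T, B3->F, B5->S, B4->F, B6->F, B8->S, B7->F, B10->S, B9->F, B11->F; covers B1=T, B2=T, B3=F, B4=F, B5=S, B6=F, B7=F, B8=S, B9=F, B10=S, B11=F
input #4 (s=9, y=3): events B1->F, B3->T, B8->S, B7->F, B10->E, B9->T; covers B1=F, B3=T, B7=F, B8=S, B9=T, B10=E
input #5 (s=2, y=4): events B1->F, B3->F, B5->S, B4->F, B6->F, B8->S, B7->F, B10->E, B9->F, B11->T; covers B1=F, B3=F, B4=F, B5=S, B6=F, B7=F, B8=S, B9=F, B10=E, B11=T
input #6 (s=0, y=2): events B1->F, B3->T, B8->S, B7->F, B10->E, B9->F, B11->T; covers B1=F, B3=T, B7=F, B8=S, B9=F, B10=E, B11=T
input #7 (s=11, y=3): events B1->F, B3->T, B8->S, B7->F, B10->E, B9->T; covers B1=F, B3=T, B7=F, B8=S, B9=T, B10=E
input #8 (s=3, y=5): events B1->F, B3->T, B8->S, B7->F, B10->E, B9->T; covers B1=F, B3=T, B7=F, B8=S, B9=T, B10=E
input #9 (s=4, y=7): events B1->F, B3->F, B5->S, B4->F, B6->T, B8->S, B7->F, B10->E, B9->T; covers B1=F, B3=F, B4=F, B5=S, B6=T, B7=F, B8=S, B9=T, B10=E
together the pool reaches 18 outcomes: B1=T, B1=F, B2=T, B3=T, B3=F, B4=F, B5=S, B5=E, B6=T, B6=F, B7=F, B8=S, B9=T, B9=F, B10=S, B10=E, B11=T, B11=F
every size-1 subset falls short of the 18 outcomes (best: 11/18)
every size-2 subset falls short of the 18 outcomes (best: 16/18)
size 3: inputs {1, 6, 9} cover all 18 outcomes, and no lexicographically smaller subset of this size does

Answer: 1, 6, 9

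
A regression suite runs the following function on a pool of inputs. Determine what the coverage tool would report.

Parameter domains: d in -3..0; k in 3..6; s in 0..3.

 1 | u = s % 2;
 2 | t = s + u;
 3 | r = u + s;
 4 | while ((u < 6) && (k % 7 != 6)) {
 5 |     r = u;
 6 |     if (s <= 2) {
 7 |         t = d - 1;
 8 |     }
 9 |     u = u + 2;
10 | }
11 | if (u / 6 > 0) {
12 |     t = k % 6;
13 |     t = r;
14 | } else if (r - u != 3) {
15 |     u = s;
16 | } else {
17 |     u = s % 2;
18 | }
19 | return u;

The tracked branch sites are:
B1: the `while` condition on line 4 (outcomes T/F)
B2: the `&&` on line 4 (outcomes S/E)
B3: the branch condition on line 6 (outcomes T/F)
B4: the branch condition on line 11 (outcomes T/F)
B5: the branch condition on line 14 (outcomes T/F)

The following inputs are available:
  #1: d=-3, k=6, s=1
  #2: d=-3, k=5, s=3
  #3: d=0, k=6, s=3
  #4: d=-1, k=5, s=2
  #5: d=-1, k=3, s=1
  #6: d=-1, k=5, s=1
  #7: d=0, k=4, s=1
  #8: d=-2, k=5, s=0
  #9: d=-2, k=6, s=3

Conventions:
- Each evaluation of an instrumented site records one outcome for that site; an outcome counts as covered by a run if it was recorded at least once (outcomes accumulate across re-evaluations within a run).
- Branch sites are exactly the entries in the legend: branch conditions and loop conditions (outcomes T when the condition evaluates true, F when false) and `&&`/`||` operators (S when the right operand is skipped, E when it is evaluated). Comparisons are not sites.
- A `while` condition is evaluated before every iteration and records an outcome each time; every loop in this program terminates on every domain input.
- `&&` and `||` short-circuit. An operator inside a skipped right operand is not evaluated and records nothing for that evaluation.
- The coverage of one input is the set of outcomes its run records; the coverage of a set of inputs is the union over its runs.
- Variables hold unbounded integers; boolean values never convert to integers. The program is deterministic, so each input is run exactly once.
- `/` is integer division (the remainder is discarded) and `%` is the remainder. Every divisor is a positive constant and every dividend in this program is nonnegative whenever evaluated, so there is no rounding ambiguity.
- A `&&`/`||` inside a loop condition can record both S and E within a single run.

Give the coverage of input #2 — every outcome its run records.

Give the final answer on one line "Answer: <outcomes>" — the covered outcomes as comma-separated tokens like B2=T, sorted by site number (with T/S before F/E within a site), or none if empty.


Tracing the run of input #2 (d=-3, k=5, s=3):
  B2->E, B1->T, B3->F, B2->E, B1->T, B3->F, B2->E, B1->T, B3->F, B2->S
  B1->F, B4->T
distinct outcomes covered: B1=T, B1=F, B2=S, B2=E, B3=F, B4=T
Answer: B1=T, B1=F, B2=S, B2=E, B3=F, B4=T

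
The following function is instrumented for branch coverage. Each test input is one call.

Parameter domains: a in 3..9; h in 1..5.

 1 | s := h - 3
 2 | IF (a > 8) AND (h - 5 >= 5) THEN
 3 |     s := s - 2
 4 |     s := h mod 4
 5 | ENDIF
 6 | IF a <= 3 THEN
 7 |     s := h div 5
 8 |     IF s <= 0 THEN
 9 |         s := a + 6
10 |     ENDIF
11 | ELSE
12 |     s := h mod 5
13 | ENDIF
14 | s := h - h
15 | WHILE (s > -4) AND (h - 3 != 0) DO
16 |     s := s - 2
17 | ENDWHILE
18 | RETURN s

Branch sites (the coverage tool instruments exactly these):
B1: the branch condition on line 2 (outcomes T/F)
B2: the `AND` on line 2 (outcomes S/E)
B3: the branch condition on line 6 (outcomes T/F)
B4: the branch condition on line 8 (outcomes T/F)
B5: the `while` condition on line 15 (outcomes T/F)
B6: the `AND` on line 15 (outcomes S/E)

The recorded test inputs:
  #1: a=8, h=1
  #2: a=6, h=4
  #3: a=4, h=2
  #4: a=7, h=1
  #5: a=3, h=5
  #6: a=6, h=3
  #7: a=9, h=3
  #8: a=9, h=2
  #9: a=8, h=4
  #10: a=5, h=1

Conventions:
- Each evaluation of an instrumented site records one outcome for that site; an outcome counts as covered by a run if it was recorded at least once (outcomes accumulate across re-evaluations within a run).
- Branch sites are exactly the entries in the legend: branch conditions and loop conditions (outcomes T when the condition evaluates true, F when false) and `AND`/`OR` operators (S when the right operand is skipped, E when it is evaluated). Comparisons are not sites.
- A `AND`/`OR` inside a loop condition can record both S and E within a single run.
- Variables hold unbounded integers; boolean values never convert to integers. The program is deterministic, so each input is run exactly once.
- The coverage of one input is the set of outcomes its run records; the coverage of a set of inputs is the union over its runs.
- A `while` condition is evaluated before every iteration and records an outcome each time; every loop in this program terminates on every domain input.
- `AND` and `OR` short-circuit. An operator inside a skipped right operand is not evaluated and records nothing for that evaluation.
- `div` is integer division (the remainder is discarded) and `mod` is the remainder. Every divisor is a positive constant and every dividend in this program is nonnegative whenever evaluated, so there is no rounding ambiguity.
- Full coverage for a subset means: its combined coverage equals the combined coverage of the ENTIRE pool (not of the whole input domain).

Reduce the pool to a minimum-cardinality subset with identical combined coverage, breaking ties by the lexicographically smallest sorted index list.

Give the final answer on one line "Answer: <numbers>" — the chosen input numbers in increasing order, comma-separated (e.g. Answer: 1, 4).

test 1 (a=8, h=1) fires B2->S, B1->F, B3->F, B6->E, B5->T, B6->E, B5->T, B6->S, B5->F; hits B1=F, B2=S, B3=F, B5=T, B5=F, B6=S, B6=E
test 2 (a=6, h=4) fires B2->S, B1->F, B3->F, B6->E, B5->T, B6->E, B5->T, B6->S, B5->F; hits B1=F, B2=S, B3=F, B5=T, B5=F, B6=S, B6=E
test 3 (a=4, h=2) fires B2->S, B1->F, B3->F, B6->E, B5->T, B6->E, B5->T, B6->S, B5->F; hits B1=F, B2=S, B3=F, B5=T, B5=F, B6=S, B6=E
test 4 (a=7, h=1) fires B2->S, B1->F, B3->F, B6->E, B5->T, B6->E, B5->T, B6->S, B5->F; hits B1=F, B2=S, B3=F, B5=T, B5=F, B6=S, B6=E
test 5 (a=3, h=5) fires B2->S, B1->F, B3->T, B4->F, B6->E, B5->T, B6->E, B5->T, B6->S, B5->F; hits B1=F, B2=S, B3=T, B4=F, B5=T, B5=F, B6=S, B6=E
test 6 (a=6, h=3) fires B2->S, B1->F, B3->F, B6->E, B5->F; hits B1=F, B2=S, B3=F, B5=F, B6=E
test 7 (a=9, h=3) fires B2->E, B1->F, B3->F, B6->E, B5->F; hits B1=F, B2=E, B3=F, B5=F, B6=E
test 8 (a=9, h=2) fires B2->E, B1->F, B3->F, B6->E, B5->T, B6->E, B5->T, B6->S, B5->F; hits B1=F, B2=E, B3=F, B5=T, B5=F, B6=S, B6=E
test 9 (a=8, h=4) fires B2->S, B1->F, B3->F, B6->E, B5->T, B6->E, B5->T, B6->S, B5->F; hits B1=F, B2=S, B3=F, B5=T, B5=F, B6=S, B6=E
test 10 (a=5, h=1) fires B2->S, B1->F, B3->F, B6->E, B5->T, B6->E, B5->T, B6->S, B5->F; hits B1=F, B2=S, B3=F, B5=T, B5=F, B6=S, B6=E
pool-wide coverage (10 outcomes): B1=F, B2=S, B2=E, B3=T, B3=F, B4=F, B5=T, B5=F, B6=S, B6=E
no size-1 subset reaches all 10 outcomes (best union: 8/10)
the canonical winner is {5, 7}: size 2, full 10-outcome coverage, earliest index list among size-2 covers

Answer: 5, 7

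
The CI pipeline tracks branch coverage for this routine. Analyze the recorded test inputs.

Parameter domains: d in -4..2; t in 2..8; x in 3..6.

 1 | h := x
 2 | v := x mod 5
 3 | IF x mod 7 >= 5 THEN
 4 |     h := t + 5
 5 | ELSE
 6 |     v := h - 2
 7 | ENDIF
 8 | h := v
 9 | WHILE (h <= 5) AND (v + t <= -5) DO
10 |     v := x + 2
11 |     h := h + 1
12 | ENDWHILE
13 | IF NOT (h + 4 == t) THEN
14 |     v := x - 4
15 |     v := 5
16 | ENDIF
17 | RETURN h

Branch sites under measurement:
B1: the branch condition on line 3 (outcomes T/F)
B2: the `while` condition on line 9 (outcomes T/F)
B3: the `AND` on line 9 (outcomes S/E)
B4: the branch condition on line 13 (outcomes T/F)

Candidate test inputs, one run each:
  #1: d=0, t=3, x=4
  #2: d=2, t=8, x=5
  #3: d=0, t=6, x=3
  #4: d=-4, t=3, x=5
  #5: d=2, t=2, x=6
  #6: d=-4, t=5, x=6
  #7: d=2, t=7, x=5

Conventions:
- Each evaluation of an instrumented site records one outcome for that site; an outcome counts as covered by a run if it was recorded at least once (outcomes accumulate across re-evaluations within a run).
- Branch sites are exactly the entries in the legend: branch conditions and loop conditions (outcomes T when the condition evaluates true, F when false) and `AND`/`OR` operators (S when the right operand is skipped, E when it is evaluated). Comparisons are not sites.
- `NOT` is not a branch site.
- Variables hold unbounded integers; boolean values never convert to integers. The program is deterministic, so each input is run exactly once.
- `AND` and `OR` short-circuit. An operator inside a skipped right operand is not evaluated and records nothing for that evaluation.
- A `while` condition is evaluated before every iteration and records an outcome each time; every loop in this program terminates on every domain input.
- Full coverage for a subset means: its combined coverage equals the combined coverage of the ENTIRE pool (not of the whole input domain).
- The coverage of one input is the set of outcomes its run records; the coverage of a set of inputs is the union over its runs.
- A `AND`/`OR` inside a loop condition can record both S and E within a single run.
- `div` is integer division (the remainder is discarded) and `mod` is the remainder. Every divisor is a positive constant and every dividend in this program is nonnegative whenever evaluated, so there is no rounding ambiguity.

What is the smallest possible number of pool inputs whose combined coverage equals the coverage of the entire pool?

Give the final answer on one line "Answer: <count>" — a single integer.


test 1 (d=0, t=3, x=4) fires B1->F, B3->E, B2->F, B4->T; hits B1=F, B2=F, B3=E, B4=T
test 2 (d=2, t=8, x=5) fires B1->T, B3->E, B2->F, B4->T; hits B1=T, B2=F, B3=E, B4=T
test 3 (d=0, t=6, x=3) fires B1->F, B3->E, B2->F, B4->T; hits B1=F, B2=F, B3=E, B4=T
test 4 (d=-4, t=3, x=5) fires B1->T, B3->E, B2->F, B4->T; hits B1=T, B2=F, B3=E, B4=T
test 5 (d=2, t=2, x=6) fires B1->T, B3->E, B2->F, B4->T; hits B1=T, B2=F, B3=E, B4=T
test 6 (d=-4, t=5, x=6) fires B1->T, B3->E, B2->F, B4->F; hits B1=T, B2=F, B3=E, B4=F
test 7 (d=2, t=7, x=5) fires B1->T, B3->E, B2->F, B4->T; hits B1=T, B2=F, B3=E, B4=T
union over all inputs: B1=T, B1=F, B2=F, B3=E, B4=T, B4=F (6 outcomes)
every size-1 subset falls short of the 6 outcomes (best: 4/6)
at size 2, {1, 6} reaches all 6 outcomes; every lexicographically earlier size-2 subset fails
Answer: 2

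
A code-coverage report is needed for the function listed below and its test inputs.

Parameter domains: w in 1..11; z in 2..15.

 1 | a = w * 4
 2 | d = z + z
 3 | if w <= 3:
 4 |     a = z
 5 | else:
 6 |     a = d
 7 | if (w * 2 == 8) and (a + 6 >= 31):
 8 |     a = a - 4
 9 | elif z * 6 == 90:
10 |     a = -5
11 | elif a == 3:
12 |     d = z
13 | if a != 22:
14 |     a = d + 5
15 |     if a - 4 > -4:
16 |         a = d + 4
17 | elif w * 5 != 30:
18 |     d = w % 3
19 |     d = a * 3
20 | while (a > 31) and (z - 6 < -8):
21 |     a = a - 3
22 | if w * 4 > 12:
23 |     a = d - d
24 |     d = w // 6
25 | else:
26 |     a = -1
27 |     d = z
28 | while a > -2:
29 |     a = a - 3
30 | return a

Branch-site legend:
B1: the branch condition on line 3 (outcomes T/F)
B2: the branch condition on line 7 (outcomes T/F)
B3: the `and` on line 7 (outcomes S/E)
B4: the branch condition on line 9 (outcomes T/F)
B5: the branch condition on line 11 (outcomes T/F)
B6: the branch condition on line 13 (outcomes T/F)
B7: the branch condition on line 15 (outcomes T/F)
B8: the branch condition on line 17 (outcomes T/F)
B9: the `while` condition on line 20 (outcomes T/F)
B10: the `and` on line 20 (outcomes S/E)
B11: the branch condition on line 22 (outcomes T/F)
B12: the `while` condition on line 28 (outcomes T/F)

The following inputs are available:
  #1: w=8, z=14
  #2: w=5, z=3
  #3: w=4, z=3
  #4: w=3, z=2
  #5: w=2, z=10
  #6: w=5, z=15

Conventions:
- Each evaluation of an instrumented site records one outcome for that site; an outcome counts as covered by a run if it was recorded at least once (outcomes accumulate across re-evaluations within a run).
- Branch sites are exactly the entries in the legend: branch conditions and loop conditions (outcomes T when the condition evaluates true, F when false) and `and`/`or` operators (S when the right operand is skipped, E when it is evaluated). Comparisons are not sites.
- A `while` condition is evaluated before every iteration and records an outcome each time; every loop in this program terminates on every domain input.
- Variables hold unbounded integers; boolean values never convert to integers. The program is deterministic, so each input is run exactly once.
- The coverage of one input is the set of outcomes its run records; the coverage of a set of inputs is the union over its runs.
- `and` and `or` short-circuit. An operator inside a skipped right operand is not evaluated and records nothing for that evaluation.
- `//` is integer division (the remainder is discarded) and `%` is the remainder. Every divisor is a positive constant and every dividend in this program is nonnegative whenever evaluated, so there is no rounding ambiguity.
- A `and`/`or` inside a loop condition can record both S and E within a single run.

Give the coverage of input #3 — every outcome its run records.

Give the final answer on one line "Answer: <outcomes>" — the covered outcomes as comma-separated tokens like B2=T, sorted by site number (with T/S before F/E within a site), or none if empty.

Tracing the run of input #3 (w=4, z=3):
  B1->F, B3->E, B2->F, B4->F, B5->F, B6->T, B7->T, B10->S, B9->F, B11->T
  B12->T, B12->F
collecting distinct outcomes: B1=F, B2=F, B3=E, B4=F, B5=F, B6=T, B7=T, B9=F, B10=S, B11=T, B12=T, B12=F

Answer: B1=F, B2=F, B3=E, B4=F, B5=F, B6=T, B7=T, B9=F, B10=S, B11=T, B12=T, B12=F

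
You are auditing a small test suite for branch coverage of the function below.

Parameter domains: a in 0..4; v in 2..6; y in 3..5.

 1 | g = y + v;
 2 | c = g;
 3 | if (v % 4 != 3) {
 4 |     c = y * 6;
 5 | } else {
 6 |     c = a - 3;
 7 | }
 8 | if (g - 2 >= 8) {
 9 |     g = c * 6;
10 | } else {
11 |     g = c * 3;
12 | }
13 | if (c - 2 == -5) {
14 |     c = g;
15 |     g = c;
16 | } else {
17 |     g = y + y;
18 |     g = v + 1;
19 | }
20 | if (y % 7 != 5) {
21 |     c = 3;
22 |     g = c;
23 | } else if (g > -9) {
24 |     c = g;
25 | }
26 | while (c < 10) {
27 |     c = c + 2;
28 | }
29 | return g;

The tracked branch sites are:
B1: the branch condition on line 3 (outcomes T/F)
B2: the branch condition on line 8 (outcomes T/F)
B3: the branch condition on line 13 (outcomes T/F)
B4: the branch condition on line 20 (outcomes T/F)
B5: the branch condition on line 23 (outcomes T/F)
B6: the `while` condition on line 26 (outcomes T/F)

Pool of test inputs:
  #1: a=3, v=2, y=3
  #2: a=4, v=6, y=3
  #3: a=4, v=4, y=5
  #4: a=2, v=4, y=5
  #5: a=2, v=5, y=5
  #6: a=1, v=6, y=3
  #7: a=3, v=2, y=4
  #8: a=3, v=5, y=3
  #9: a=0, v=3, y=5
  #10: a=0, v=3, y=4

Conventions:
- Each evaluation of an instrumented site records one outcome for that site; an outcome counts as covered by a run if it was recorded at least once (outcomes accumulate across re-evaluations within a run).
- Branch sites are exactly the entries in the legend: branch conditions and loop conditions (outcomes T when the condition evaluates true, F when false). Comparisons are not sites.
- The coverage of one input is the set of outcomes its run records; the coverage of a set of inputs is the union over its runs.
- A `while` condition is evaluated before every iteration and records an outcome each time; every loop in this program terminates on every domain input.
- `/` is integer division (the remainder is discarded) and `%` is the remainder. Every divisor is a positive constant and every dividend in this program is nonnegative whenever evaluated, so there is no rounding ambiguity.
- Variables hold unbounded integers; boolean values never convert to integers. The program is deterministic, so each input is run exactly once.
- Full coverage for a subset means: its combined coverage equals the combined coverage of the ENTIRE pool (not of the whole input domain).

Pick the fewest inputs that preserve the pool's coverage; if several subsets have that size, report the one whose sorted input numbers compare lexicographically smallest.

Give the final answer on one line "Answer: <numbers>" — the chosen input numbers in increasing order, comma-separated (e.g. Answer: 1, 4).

test 1 (a=3, v=2, y=3) fires B1->T, B2->F, B3->F, B4->T, B6->T, B6->T, B6->T, B6->T, B6->F; hits B1=T, B2=F, B3=F, B4=T, B6=T, B6=F
test 2 (a=4, v=6, y=3) fires B1->T, B2->F, B3->F, B4->T, B6->T, B6->T, B6->T, B6->T, B6->F; hits B1=T, B2=F, B3=F, B4=T, B6=T, B6=F
test 3 (a=4, v=4, y=5) fires B1->T, B2->F, B3->F, B4->F, B5->T, B6->T, B6->T, B6->T, B6->F; hits B1=T, B2=F, B3=F, B4=F, B5=T, B6=T, B6=F
test 4 (a=2, v=4, y=5) fires B1->T, B2->F, B3->F, B4->F, B5->T, B6->T, B6->T, B6->T, B6->F; hits B1=T, B2=F, B3=F, B4=F, B5=T, B6=T, B6=F
test 5 (a=2, v=5, y=5) fires B1->T, B2->T, B3->F, B4->F, B5->T, B6->T, B6->T, B6->F; hits B1=T, B2=T, B3=F, B4=F, B5=T, B6=T, B6=F
test 6 (a=1, v=6, y=3) fires B1->T, B2->F, B3->F, B4->T, B6->T, B6->T, B6->T, B6->T, B6->F; hits B1=T, B2=F, B3=F, B4=T, B6=T, B6=F
test 7 (a=3, v=2, y=4) fires B1->T, B2->F, B3->F, B4->T, B6->T, B6->T, B6->T, B6->T, B6->F; hits B1=T, B2=F, B3=F, B4=T, B6=T, B6=F
test 8 (a=3, v=5, y=3) fires B1->T, B2->F, B3->F, B4->T, B6->T, B6->T, B6->T, B6->T, B6->F; hits B1=T, B2=F, B3=F, B4=T, B6=T, B6=F
test 9 (a=0, v=3, y=5) fires B1->F, B2->F, B3->T, B4->F, B5->F, B6->T, B6->T, B6->T, B6->T, B6->T, B6->T, B6->T, B6->T, B6->T, ...; hits B1=F, B2=F, B3=T, B4=F, B5=F, B6=T, B6=F
test 10 (a=0, v=3, y=4) fires B1->F, B2->F, B3->T, B4->T, B6->T, B6->T, B6->T, B6->T, B6->F; hits B1=F, B2=F, B3=T, B4=T, B6=T, B6=F
union over all inputs: B1=T, B1=F, B2=T, B2=F, B3=T, B3=F, B4=T, B4=F, B5=T, B5=F, B6=T, B6=F (12 outcomes)
no size-1 subset reaches all 12 outcomes (best union: 7/12)
no size-2 subset reaches all 12 outcomes (best union: 11/12)
inputs {1, 5, 9} (size 3) cover everything; no size-3 subset with a lexicographically smaller index list covers all 12

Answer: 1, 5, 9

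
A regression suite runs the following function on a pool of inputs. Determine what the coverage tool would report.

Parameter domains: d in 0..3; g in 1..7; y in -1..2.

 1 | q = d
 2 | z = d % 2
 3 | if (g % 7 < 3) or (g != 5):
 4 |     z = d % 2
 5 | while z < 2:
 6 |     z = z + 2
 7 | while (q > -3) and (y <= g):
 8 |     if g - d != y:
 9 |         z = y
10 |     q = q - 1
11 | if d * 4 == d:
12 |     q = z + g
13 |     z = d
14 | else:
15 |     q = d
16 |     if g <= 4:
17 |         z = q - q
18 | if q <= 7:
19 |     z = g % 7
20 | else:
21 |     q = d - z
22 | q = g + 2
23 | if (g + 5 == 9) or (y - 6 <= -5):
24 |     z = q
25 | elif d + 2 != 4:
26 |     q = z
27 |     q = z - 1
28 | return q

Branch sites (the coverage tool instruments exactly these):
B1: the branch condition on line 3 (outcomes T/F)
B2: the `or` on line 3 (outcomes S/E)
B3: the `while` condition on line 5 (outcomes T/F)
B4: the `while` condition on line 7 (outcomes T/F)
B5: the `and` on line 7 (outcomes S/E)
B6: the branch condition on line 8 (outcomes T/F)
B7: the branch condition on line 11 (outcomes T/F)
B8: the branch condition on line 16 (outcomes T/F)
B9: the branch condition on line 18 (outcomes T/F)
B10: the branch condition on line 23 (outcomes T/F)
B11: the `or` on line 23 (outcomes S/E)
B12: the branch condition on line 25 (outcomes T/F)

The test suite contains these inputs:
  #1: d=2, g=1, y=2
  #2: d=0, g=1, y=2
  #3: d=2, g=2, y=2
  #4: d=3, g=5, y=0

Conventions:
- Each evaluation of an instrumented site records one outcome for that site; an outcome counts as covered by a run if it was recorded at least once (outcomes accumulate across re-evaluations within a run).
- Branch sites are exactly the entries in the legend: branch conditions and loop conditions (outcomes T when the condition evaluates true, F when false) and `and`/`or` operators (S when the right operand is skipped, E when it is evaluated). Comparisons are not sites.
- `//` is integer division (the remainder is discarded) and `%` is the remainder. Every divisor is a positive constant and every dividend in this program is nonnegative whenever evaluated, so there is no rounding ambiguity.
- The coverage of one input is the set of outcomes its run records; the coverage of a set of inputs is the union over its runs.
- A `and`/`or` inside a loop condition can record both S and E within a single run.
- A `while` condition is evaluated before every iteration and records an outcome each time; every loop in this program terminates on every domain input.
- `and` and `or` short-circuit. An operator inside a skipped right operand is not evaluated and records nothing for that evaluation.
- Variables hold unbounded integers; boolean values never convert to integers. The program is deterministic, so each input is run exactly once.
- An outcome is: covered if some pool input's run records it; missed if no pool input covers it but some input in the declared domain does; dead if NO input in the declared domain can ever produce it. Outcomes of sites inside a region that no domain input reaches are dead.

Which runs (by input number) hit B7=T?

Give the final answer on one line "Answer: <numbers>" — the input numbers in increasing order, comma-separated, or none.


input #1 (d=2, g=1, y=2): never hits B7=T
input #2 (d=0, g=1, y=2): hits B7=T
input #3 (d=2, g=2, y=2): never hits B7=T
input #4 (d=3, g=5, y=0): never hits B7=T
Answer: 2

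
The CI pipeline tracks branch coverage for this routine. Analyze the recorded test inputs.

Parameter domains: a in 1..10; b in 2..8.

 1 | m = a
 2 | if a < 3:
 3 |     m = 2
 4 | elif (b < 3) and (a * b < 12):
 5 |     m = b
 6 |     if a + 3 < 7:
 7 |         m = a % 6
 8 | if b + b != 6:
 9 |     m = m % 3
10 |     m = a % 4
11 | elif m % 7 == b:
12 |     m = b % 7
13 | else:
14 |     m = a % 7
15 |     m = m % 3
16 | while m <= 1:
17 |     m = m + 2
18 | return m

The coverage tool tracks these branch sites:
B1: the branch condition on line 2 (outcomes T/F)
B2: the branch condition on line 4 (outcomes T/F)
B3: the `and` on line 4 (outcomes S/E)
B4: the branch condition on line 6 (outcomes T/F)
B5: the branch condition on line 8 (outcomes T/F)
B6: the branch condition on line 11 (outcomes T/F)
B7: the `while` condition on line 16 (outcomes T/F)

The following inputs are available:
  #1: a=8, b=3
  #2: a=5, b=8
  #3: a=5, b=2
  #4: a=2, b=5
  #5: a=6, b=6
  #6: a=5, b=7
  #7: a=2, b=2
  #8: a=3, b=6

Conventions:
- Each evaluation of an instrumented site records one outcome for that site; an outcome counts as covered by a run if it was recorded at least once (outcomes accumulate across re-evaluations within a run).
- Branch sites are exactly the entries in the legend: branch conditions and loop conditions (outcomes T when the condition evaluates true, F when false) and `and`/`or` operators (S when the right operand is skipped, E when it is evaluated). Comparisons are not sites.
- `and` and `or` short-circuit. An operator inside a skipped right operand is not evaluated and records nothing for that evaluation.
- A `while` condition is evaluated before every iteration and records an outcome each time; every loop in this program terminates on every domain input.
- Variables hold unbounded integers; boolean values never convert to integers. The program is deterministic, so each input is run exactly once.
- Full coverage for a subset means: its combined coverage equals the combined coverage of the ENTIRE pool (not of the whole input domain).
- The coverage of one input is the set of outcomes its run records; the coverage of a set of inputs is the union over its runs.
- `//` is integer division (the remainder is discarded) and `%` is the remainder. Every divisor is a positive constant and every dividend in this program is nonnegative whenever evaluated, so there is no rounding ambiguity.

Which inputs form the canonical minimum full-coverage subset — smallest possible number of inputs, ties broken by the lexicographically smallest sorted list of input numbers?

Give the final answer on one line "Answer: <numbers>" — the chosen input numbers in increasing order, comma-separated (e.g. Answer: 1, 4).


#1 (a=8, b=3) -> B1->F, B3->S, B2->F, B5->F, B6->F, B7->T, B7->F; covered: B1=F, B2=F, B3=S, B5=F, B6=F, B7=T, B7=F
#2 (a=5, b=8) -> B1->F, B3->S, B2->F, B5->T, B7->T, B7->F; covered: B1=F, B2=F, B3=S, B5=T, B7=T, B7=F
#3 (a=5, b=2) -> B1->F, B3->E, B2->T, B4->F, B5->T, B7->T, B7->F; covered: B1=F, B2=T, B3=E, B4=F, B5=T, B7=T, B7=F
#4 (a=2, b=5) -> B1->T, B5->T, B7->F; covered: B1=T, B5=T, B7=F
#5 (a=6, b=6) -> B1->F, B3->S, B2->F, B5->T, B7->F; covered: B1=F, B2=F, B3=S, B5=T, B7=F
#6 (a=5, b=7) -> B1->F, B3->S, B2->F, B5->T, B7->T, B7->F; covered: B1=F, B2=F, B3=S, B5=T, B7=T, B7=F
#7 (a=2, b=2) -> B1->T, B5->T, B7->F; covered: B1=T, B5=T, B7=F
#8 (a=3, b=6) -> B1->F, B3->S, B2->F, B5->T, B7->F; covered: B1=F, B2=F, B3=S, B5=T, B7=F
together the pool reaches 12 outcomes: B1=T, B1=F, B2=T, B2=F, B3=S, B3=E, B4=F, B5=T, B5=F, B6=F, B7=T, B7=F
checked all size-1 subsets: none covers 12 outcomes (max 7/12)
checked all size-2 subsets: none covers 12 outcomes (max 11/12)
size 3: inputs {1, 3, 4} cover all 12 outcomes, and no lexicographically smaller subset of this size does
Answer: 1, 3, 4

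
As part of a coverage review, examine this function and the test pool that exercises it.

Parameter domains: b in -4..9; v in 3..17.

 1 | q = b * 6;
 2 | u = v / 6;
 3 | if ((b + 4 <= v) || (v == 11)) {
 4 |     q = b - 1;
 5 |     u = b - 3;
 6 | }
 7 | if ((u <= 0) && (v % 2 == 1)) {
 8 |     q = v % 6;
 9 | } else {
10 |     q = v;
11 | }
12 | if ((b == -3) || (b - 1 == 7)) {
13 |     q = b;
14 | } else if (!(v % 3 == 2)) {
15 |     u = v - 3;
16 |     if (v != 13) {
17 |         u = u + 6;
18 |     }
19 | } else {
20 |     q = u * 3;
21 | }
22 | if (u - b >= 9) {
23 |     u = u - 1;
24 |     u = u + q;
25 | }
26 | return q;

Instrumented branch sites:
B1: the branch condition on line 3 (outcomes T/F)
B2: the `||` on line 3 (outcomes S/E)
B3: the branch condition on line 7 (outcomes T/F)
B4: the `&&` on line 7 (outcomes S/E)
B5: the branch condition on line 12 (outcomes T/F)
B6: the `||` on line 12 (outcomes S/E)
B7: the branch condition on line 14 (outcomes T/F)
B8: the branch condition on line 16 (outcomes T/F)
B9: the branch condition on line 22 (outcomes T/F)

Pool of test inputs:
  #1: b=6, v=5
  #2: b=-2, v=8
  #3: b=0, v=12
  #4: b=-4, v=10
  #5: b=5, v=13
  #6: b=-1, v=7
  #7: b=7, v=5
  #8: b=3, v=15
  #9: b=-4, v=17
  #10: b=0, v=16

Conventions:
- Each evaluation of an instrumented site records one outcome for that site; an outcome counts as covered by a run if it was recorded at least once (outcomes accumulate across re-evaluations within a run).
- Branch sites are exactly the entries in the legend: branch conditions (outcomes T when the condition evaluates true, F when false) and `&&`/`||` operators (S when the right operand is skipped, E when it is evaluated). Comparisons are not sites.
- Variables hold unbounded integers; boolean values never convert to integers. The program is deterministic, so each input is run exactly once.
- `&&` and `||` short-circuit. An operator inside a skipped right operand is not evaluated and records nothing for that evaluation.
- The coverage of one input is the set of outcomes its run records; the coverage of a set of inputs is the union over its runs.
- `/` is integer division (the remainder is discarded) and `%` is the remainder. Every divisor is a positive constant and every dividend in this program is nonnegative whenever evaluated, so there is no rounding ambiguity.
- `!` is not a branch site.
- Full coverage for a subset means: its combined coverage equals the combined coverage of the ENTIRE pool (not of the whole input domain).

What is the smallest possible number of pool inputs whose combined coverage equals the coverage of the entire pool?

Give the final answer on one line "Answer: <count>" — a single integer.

test 1 (b=6, v=5) hits B1=F, B2=E, B3=T, B4=E, B5=F, B6=E, B7=F, B9=F
test 2 (b=-2, v=8) hits B1=T, B2=S, B3=F, B4=E, B5=F, B6=E, B7=F, B9=F
test 3 (b=0, v=12) hits B1=T, B2=S, B3=F, B4=E, B5=F, B6=E, B7=T, B8=T, B9=T
test 4 (b=-4, v=10) hits B1=T, B2=S, B3=F, B4=E, B5=F, B6=E, B7=T, B8=T, B9=T
test 5 (b=5, v=13) hits B1=T, B2=S, B3=F, B4=S, B5=F, B6=E, B7=T, B8=F, B9=F
test 6 (b=-1, v=7) hits B1=T, B2=S, B3=T, B4=E, B5=F, B6=E, B7=T, B8=T, B9=T
test 7 (b=7, v=5) hits B1=F, B2=E, B3=T, B4=E, B5=F, B6=E, B7=F, B9=F
test 8 (b=3, v=15) hits B1=T, B2=S, B3=T, B4=E, B5=F, B6=E, B7=T, B8=T, B9=T
test 9 (b=-4, v=17) hits B1=T, B2=S, B3=T, B4=E, B5=F, B6=E, B7=F, B9=F
test 10 (b=0, v=16) hits B1=T, B2=S, B3=F, B4=E, B5=F, B6=E, B7=T, B8=T, B9=T
union over all inputs: B1=T, B1=F, B2=S, B2=E, B3=T, B3=F, B4=S, B4=E, B5=F, B6=E, B7=T, B7=F, B8=T, B8=F, B9=T, B9=F (16 outcomes)
size 1 is not enough: best union over all size-1 subsets is 9/16
size 2 is not enough: best union over all size-2 subsets is 14/16
at size 3, {1, 3, 5} reaches all 16 outcomes; every lexicographically earlier size-3 subset fails

Answer: 3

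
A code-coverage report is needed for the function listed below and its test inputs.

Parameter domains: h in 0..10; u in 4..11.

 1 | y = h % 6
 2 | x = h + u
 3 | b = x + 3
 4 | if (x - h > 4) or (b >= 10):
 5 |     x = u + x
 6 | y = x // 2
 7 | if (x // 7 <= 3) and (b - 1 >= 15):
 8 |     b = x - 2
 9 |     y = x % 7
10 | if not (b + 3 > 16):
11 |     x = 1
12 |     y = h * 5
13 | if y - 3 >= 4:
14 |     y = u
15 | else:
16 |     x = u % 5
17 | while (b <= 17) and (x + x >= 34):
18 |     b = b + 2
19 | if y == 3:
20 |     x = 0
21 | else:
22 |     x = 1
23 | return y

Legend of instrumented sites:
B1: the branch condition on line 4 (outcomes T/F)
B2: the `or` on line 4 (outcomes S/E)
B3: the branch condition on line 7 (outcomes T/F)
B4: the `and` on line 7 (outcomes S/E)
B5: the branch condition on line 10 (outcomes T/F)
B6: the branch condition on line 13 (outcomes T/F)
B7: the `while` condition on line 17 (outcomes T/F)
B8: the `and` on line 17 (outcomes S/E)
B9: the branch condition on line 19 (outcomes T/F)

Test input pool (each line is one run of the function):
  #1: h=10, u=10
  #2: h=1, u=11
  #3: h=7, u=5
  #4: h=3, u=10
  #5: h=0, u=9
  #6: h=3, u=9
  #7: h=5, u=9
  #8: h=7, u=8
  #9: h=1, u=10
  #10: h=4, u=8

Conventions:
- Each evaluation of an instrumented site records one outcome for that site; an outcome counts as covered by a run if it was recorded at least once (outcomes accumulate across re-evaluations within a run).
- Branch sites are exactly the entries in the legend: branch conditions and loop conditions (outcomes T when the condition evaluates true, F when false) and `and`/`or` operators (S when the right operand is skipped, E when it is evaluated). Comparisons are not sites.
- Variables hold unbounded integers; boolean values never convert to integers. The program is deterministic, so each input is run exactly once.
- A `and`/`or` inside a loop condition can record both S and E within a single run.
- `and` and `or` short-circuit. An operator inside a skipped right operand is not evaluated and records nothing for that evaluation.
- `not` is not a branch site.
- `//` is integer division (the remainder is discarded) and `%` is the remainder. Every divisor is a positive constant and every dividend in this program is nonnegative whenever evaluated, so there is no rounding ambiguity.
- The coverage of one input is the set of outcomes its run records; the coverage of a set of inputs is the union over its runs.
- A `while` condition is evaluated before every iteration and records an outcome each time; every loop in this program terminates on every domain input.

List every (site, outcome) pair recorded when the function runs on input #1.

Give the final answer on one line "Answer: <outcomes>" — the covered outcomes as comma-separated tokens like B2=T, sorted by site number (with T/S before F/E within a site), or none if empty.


Tracing the run of input #1 (h=10, u=10):
  B2->S, B1->T, B4->S, B3->F, B5->F, B6->T, B8->S, B7->F, B9->F
deduplicating events, the covered set is: B1=T, B2=S, B3=F, B4=S, B5=F, B6=T, B7=F, B8=S, B9=F
Answer: B1=T, B2=S, B3=F, B4=S, B5=F, B6=T, B7=F, B8=S, B9=F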